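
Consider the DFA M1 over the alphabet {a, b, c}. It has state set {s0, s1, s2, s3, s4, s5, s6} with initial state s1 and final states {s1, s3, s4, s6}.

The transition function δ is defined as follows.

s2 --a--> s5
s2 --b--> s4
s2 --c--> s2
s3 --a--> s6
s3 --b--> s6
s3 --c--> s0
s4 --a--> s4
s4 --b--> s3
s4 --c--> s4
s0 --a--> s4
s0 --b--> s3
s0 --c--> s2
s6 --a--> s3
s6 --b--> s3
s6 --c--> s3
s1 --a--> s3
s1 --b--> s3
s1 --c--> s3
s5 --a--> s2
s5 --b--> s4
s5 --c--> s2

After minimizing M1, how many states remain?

5

Start with accepting vs non-accepting: {s1,s3,s4,s6} | {s0,s2,s5}.
Refine {s1,s3,s4,s6} on symbol c: members go to different blocks, giving {s1,s4,s6} and {s3}.
Refine {s1,s4,s6} on symbol a: members go to different blocks, giving {s1,s6} and {s4}.
On input a, block {s0,s2,s5} splits into {s2,s5} and {s0}.
No further refinement is possible. Final partition (5 blocks): {s1,s6} | {s2,s5} | {s3} | {s4} | {s0}.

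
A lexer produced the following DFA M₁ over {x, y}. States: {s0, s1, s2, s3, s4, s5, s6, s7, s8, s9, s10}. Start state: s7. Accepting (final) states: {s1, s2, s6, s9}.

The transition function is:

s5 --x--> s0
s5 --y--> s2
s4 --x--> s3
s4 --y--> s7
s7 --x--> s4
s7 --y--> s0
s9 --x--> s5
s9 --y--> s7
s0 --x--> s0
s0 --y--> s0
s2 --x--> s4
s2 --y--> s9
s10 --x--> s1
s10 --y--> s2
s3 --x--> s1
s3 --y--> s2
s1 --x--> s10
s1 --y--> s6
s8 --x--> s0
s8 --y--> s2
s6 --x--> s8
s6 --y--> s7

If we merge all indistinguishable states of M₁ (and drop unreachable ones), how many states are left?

8

Every state is reachable, so we keep all 11.
P0 = {s1,s2,s6,s9} | {s0,s3,s4,s5,s7,s8,s10}.
Split {s1,s2,s6,s9} by δ(·,y) → {s1,s2} and {s6,s9}.
Split {s0,s3,s4,s5,s7,s8,s10} by δ(·,x) → {s0,s4,s5,s7,s8} and {s3,s10}.
Refine {s1,s2} on symbol x: members go to different blocks, giving {s1} and {s2}.
Split {s0,s4,s5,s7,s8} by δ(·,x) → {s0,s5,s7,s8} and {s4}.
Refine {s0,s5,s7,s8} on symbol x: members go to different blocks, giving {s0,s5,s8} and {s7}.
On input y, block {s0,s5,s8} splits into {s5,s8} and {s0}.
No further refinement is possible. Final partition (8 blocks): {s1} | {s5,s8} | {s6,s9} | {s3,s10} | {s2} | {s4} | {s7} | {s0}.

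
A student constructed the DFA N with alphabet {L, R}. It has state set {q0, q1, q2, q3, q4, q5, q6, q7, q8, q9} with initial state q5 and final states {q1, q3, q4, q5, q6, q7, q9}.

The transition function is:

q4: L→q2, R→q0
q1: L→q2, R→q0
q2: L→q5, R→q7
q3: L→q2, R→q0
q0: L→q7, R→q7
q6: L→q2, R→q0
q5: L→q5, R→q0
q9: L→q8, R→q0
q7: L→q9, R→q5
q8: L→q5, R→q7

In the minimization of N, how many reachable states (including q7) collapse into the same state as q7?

States {q1,q2,q3,q4,q6} cannot be reached from the start state, so discard them.
Start with accepting vs non-accepting: {q5,q7,q9} | {q0,q8}.
On input L, block {q5,q7,q9} splits into {q5,q7} and {q9}.
Refine {q5,q7} on symbol L: members go to different blocks, giving {q5} and {q7}.
Split {q0,q8} by δ(·,L) → {q0} and {q8}.
Stable partition: {q5} | {q0} | {q9} | {q7} | {q8} — 5 equivalence classes.
State q7 belongs to the block {q7}, which has 1 states.

1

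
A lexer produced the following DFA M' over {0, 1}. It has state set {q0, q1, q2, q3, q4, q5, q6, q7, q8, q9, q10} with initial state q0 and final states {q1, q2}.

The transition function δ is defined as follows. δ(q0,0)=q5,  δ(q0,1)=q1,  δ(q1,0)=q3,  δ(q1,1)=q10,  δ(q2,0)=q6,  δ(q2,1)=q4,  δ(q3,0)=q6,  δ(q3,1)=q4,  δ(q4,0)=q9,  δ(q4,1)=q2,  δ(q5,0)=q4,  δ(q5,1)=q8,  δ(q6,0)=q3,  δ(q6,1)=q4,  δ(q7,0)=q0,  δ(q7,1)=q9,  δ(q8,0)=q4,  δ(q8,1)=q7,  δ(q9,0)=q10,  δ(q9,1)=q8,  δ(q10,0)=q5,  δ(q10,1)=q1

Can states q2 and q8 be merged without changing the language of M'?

Start with accepting vs non-accepting: {q1,q2} | {q0,q3,q4,q5,q6,q7,q8,q9,q10}.
On input 1, block {q0,q3,q4,q5,q6,q7,q8,q9,q10} splits into {q3,q5,q6,q7,q8,q9} and {q0,q4,q10}.
On input 0, block {q3,q5,q6,q7,q8,q9} splits into {q5,q7,q8,q9} and {q3,q6}.
Stable partition: {q1,q2} | {q5,q7,q8,q9} | {q0,q4,q10} | {q3,q6} — 4 equivalence classes.
q2 and q8 end up in different blocks, so they are distinguishable. For instance, the string 'ε' is accepted from only q2.

No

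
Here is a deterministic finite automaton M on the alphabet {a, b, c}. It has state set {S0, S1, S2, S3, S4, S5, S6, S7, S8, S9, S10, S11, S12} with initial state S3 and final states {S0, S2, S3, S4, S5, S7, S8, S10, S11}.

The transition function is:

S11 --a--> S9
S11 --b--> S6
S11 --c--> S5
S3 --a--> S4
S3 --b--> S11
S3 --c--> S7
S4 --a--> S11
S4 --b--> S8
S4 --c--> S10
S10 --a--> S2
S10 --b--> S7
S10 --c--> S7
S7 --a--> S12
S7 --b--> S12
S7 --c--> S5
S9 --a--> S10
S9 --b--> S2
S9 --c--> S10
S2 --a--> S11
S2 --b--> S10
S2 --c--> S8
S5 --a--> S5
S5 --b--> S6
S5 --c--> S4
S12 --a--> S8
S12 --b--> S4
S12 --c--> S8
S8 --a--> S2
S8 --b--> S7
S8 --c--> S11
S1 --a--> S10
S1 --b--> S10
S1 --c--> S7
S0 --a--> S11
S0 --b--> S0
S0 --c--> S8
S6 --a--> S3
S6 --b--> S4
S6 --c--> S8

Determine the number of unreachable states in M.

2

Starting at S3 and following transitions, the reachable set is {S2, S3, S4, S5, S6, S7, S8, S9, S10, S11, S12}. That leaves S0, S1 unreachable — 2 in total.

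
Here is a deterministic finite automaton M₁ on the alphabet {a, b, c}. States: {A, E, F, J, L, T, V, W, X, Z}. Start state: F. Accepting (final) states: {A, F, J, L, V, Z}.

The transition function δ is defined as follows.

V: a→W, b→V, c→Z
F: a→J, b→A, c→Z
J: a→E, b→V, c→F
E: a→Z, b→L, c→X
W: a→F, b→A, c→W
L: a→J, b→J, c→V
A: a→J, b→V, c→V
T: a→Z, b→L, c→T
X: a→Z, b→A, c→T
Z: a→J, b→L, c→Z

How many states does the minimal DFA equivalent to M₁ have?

Every state is reachable, so we keep all 10.
Start with accepting vs non-accepting: {A,F,J,L,V,Z} | {E,T,W,X}.
Split {A,F,J,L,V,Z} by δ(·,a) → {A,F,L,Z} and {J,V}.
Split {A,F,L,Z} by δ(·,b) → {F,Z} and {A,L}.
The partition is now stable with 4 blocks: {F,Z} | {E,T,W,X} | {J,V} | {A,L}.

4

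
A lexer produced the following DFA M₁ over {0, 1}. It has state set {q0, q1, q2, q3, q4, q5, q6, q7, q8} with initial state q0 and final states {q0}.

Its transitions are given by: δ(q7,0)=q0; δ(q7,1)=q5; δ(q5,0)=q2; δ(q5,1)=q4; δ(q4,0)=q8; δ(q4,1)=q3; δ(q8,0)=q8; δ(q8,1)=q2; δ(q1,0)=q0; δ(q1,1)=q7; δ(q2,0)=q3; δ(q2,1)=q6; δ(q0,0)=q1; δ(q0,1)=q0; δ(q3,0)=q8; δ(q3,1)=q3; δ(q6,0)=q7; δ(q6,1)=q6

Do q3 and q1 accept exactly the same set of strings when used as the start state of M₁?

All states are reachable from the start state.
Initial partition by acceptance: {q0} | {q1,q2,q3,q4,q5,q6,q7,q8}.
Refine {q1,q2,q3,q4,q5,q6,q7,q8} on symbol 0: members go to different blocks, giving {q2,q3,q4,q5,q6,q8} and {q1,q7}.
Refine {q2,q3,q4,q5,q6,q8} on symbol 0: members go to different blocks, giving {q2,q3,q4,q5,q8} and {q6}.
Refine {q2,q3,q4,q5,q8} on symbol 1: members go to different blocks, giving {q3,q4,q5,q8} and {q2}.
Split {q3,q4,q5,q8} by δ(·,0) → {q3,q4,q8} and {q5}.
Split {q3,q4,q8} by δ(·,1) → {q3,q4} and {q8}.
On input 1, block {q1,q7} splits into {q1} and {q7}.
No further refinement is possible. Final partition (8 blocks): {q0} | {q3,q4} | {q1} | {q6} | {q2} | {q5} | {q8} | {q7}.
q3 and q1 end up in different blocks, so they are distinguishable. For instance, the string '0' is accepted from only q1.

No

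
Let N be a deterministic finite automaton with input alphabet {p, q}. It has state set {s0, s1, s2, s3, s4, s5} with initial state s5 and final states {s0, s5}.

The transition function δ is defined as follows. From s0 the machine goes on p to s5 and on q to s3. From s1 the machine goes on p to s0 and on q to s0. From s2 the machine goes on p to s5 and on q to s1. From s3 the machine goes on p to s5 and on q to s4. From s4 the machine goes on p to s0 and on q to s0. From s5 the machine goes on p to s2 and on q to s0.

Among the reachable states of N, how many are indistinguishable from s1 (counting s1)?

P0 = {s0,s5} | {s1,s2,s3,s4}.
Refine {s0,s5} on symbol p: members go to different blocks, giving {s0} and {s5}.
On input p, block {s1,s2,s3,s4} splits into {s1,s4} and {s2,s3}.
The partition is now stable with 4 blocks: {s0} | {s1,s4} | {s5} | {s2,s3}.
State s1 belongs to the block {s1,s4}, which has 2 states.

2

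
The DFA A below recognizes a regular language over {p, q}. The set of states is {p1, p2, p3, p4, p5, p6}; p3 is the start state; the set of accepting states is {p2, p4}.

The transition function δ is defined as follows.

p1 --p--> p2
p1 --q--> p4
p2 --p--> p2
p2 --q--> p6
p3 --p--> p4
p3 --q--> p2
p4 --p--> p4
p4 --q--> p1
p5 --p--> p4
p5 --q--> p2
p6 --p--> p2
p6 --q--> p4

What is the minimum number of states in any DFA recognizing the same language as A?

Reachable states from the start: {p1,p2,p3,p4,p6}. Unreachable: {p5} — drop them.
P0 = {p2,p4} | {p1,p3,p6}.
Stable partition: {p2,p4} | {p1,p3,p6} — 2 equivalence classes.

2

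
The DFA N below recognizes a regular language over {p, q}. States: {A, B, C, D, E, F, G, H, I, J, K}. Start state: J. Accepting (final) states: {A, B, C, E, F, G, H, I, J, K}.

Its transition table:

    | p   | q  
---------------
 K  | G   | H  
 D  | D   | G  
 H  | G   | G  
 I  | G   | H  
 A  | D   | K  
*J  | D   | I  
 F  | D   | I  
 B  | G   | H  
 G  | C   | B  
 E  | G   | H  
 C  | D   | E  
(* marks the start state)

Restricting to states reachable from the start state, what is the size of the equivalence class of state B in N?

3

States {A,F,K} cannot be reached from the start state, so discard them.
Start with accepting vs non-accepting: {B,C,E,G,H,I,J} | {D}.
Split {B,C,E,G,H,I,J} by δ(·,p) → {B,E,G,H,I} and {C,J}.
Refine {B,E,G,H,I} on symbol p: members go to different blocks, giving {B,E,H,I} and {G}.
Split {B,E,H,I} by δ(·,q) → {B,E,I} and {H}.
No further refinement is possible. Final partition (5 blocks): {B,E,I} | {D} | {C,J} | {G} | {H}.
State B belongs to the block {B,E,I}, which has 3 states.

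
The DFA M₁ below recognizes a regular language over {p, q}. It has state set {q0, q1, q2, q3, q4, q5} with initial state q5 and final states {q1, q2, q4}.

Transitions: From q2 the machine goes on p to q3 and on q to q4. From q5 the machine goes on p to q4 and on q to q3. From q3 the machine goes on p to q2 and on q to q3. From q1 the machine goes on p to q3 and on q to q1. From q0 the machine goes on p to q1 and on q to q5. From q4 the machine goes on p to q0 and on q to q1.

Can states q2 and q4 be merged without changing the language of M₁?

Initial partition by acceptance: {q1,q2,q4} | {q0,q3,q5}.
Stable partition: {q1,q2,q4} | {q0,q3,q5} — 2 equivalence classes.
q2 and q4 lie in the same block of the stable partition, so they are equivalent — no string distinguishes them.

Yes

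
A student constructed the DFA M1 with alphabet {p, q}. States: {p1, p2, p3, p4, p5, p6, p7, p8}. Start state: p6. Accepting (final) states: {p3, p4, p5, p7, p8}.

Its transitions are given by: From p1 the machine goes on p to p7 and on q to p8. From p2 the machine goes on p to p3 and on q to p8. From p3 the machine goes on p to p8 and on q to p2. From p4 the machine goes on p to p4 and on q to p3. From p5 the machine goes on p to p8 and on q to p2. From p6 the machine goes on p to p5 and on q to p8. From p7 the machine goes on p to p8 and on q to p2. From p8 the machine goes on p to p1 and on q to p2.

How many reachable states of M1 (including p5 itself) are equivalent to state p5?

3

States {p4} cannot be reached from the start state, so discard them.
Start with accepting vs non-accepting: {p3,p5,p7,p8} | {p1,p2,p6}.
Split {p3,p5,p7,p8} by δ(·,p) → {p3,p5,p7} and {p8}.
The partition is now stable with 3 blocks: {p3,p5,p7} | {p1,p2,p6} | {p8}.
State p5 belongs to the block {p3,p5,p7}, which has 3 states.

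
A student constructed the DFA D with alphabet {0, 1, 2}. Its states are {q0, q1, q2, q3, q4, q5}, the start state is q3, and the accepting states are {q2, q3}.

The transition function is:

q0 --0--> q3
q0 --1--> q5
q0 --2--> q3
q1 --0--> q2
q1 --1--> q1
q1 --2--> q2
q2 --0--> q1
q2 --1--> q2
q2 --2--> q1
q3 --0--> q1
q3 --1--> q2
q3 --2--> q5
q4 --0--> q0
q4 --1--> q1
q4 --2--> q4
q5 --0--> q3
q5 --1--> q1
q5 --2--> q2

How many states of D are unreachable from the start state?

Starting at q3 and following transitions, the reachable set is {q1, q2, q3, q5}. That leaves q0, q4 unreachable — 2 in total.

2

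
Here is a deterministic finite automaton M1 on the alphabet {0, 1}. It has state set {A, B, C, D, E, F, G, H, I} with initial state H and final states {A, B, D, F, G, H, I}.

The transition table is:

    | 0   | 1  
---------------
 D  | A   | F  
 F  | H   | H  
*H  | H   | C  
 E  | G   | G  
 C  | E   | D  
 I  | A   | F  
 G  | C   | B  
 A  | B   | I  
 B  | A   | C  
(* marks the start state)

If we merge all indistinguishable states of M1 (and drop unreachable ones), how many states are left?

All states are reachable from the start state.
Start with accepting vs non-accepting: {A,B,D,F,G,H,I} | {C,E}.
On input 0, block {A,B,D,F,G,H,I} splits into {A,B,D,F,H,I} and {G}.
Split {A,B,D,F,H,I} by δ(·,1) → {A,D,F,I} and {B,H}.
Refine {A,D,F,I} on symbol 0: members go to different blocks, giving {A,F} and {D,I}.
Split {A,F} by δ(·,1) → {A} and {F}.
Refine {C,E} on symbol 0: members go to different blocks, giving {C} and {E}.
On input 0, block {B,H} splits into {B} and {H}.
Stable partition: {A} | {C} | {G} | {B} | {D,I} | {F} | {E} | {H} — 8 equivalence classes.

8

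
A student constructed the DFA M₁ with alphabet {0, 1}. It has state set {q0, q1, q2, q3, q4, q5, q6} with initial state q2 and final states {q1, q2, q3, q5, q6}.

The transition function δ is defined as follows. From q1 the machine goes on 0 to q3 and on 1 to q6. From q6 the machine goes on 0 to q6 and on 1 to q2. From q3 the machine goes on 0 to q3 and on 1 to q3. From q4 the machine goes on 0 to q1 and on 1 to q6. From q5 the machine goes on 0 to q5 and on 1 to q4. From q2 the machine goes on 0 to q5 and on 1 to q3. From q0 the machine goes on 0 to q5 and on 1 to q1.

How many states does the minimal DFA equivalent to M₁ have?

6

Reachable states from the start: {q1,q2,q3,q4,q5,q6}. Unreachable: {q0} — drop them.
P0 = {q1,q2,q3,q5,q6} | {q4}.
On input 1, block {q1,q2,q3,q5,q6} splits into {q1,q2,q3,q6} and {q5}.
Refine {q1,q2,q3,q6} on symbol 0: members go to different blocks, giving {q1,q3,q6} and {q2}.
On input 1, block {q1,q3,q6} splits into {q1,q3} and {q6}.
Refine {q1,q3} on symbol 1: members go to different blocks, giving {q1} and {q3}.
No further refinement is possible. Final partition (6 blocks): {q1} | {q4} | {q5} | {q2} | {q6} | {q3}.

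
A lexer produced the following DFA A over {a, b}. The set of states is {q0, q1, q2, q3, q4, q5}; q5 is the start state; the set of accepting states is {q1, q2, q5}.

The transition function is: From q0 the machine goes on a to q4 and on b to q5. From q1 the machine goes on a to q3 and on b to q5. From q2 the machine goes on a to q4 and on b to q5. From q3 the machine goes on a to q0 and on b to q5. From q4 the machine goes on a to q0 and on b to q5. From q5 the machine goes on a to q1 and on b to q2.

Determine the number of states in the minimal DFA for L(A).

3

P0 = {q1,q2,q5} | {q0,q3,q4}.
Refine {q1,q2,q5} on symbol a: members go to different blocks, giving {q1,q2} and {q5}.
Stable partition: {q1,q2} | {q0,q3,q4} | {q5} — 3 equivalence classes.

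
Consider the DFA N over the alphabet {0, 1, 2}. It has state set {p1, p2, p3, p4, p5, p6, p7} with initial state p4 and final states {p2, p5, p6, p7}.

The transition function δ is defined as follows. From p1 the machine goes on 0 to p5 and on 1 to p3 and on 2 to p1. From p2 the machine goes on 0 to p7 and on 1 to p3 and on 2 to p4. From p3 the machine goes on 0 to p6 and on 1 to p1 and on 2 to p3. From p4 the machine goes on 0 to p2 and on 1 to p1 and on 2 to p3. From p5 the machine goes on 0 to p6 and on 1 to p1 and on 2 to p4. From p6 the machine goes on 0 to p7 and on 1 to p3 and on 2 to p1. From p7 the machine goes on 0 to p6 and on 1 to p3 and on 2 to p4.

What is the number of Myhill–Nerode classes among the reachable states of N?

All states are reachable from the start state.
P0 = {p2,p5,p6,p7} | {p1,p3,p4}.
The partition is now stable with 2 blocks: {p2,p5,p6,p7} | {p1,p3,p4}.

2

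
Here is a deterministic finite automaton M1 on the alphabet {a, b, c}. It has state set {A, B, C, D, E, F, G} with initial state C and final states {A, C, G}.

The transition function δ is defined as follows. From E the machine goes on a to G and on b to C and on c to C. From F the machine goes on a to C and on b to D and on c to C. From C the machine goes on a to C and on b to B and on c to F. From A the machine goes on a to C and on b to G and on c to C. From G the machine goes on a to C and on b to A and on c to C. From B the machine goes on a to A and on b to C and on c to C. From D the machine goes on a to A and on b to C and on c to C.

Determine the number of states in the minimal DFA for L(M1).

4

States {E} cannot be reached from the start state, so discard them.
Start with accepting vs non-accepting: {A,C,G} | {B,D,F}.
On input b, block {A,C,G} splits into {A,G} and {C}.
Split {B,D,F} by δ(·,a) → {B,D} and {F}.
The partition is now stable with 4 blocks: {A,G} | {B,D} | {C} | {F}.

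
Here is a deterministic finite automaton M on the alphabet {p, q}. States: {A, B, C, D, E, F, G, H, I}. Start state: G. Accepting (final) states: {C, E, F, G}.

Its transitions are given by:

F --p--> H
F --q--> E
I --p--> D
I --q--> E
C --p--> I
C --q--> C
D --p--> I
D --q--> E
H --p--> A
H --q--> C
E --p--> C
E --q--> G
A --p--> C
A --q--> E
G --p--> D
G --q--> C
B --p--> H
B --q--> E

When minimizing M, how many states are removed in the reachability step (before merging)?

4

No path from G leads to A, B, F, H; the other 5 states are all reachable.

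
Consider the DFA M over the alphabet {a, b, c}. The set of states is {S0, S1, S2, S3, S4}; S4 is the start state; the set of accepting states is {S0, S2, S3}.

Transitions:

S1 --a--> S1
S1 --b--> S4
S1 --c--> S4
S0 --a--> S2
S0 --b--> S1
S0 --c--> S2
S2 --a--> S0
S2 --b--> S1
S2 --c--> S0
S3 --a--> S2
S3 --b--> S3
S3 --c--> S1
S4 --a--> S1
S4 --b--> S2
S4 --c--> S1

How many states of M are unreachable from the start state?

BFS from S4 reaches {S0, S1, S2, S4}; the 1 state(s) S3 are never visited.

1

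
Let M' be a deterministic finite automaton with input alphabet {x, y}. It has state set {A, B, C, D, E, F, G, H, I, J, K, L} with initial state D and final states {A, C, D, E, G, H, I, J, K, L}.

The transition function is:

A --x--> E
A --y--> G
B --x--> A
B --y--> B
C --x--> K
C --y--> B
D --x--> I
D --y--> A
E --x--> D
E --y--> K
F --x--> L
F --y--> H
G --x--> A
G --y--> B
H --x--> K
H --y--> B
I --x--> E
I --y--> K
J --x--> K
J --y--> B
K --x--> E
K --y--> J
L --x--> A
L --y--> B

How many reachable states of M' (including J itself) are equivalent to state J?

First remove the unreachable states {C,F,H,L}; 8 states remain.
Initial partition by acceptance: {A,D,E,G,I,J,K} | {B}.
Split {A,D,E,G,I,J,K} by δ(·,y) → {A,D,E,I,K} and {G,J}.
Refine {A,D,E,I,K} on symbol y: members go to different blocks, giving {D,E,I} and {A,K}.
The partition is now stable with 4 blocks: {D,E,I} | {B} | {G,J} | {A,K}.
The equivalence class containing J is {G,J}, of size 2.

2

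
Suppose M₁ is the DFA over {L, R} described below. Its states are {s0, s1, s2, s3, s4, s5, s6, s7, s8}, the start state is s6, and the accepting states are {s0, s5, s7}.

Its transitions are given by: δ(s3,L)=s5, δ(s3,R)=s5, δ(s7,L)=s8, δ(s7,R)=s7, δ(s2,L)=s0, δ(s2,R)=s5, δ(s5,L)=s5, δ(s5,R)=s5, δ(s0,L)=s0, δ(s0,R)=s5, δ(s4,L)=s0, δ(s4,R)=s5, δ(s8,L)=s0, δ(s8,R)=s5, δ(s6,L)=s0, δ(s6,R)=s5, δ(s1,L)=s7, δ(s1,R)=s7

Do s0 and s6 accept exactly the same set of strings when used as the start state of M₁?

No

States {s1,s2,s3,s4,s7,s8} cannot be reached from the start state, so discard them.
Initial partition by acceptance: {s0,s5} | {s6}.
The partition is now stable with 2 blocks: {s0,s5} | {s6}.
s0 and s6 end up in different blocks, so they are distinguishable. For instance, the string 'ε' is accepted from only s0.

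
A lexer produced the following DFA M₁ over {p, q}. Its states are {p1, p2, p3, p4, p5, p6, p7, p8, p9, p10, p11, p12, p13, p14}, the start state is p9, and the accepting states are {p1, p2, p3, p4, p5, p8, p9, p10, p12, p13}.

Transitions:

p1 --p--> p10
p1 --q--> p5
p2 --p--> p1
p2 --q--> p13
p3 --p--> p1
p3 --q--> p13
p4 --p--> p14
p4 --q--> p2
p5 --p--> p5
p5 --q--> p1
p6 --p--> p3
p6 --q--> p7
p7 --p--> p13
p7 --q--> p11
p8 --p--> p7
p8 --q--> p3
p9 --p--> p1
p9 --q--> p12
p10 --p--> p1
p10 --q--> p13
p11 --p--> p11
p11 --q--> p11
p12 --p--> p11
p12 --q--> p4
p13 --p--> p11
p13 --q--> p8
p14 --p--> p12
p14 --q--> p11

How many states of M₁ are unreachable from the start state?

1

No path from p9 leads to p6; the other 13 states are all reachable.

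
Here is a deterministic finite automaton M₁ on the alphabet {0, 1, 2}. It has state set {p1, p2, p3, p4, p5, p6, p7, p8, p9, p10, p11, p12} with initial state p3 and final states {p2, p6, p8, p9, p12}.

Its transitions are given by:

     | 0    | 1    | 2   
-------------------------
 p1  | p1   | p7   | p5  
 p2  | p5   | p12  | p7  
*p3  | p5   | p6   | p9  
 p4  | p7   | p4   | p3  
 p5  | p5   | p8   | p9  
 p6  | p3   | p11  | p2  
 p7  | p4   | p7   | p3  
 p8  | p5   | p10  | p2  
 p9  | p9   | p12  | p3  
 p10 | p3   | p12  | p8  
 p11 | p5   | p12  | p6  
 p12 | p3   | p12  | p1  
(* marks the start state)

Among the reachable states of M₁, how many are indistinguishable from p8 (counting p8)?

Every state is reachable, so we keep all 12.
P0 = {p2,p6,p8,p9,p12} | {p1,p3,p4,p5,p7,p10,p11}.
Split {p2,p6,p8,p9,p12} by δ(·,0) → {p2,p6,p8,p12} and {p9}.
Split {p2,p6,p8,p12} by δ(·,1) → {p2,p12} and {p6,p8}.
Refine {p1,p3,p4,p5,p7,p10,p11} on symbol 1: members go to different blocks, giving {p1,p4,p7} and {p3,p5} and {p10,p11}.
The partition is now stable with 6 blocks: {p2,p12} | {p1,p4,p7} | {p9} | {p6,p8} | {p3,p5} | {p10,p11}.
The equivalence class containing p8 is {p6,p8}, of size 2.

2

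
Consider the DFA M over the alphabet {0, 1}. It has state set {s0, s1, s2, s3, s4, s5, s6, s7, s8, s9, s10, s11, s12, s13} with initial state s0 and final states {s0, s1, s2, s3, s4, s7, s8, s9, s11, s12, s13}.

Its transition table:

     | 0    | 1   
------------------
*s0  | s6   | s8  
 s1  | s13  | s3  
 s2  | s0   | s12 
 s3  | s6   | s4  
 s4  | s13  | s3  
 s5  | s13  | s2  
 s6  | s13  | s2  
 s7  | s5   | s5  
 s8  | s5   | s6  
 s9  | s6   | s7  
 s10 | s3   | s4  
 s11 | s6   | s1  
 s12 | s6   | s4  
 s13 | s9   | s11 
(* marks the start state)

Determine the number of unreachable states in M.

1

No path from s0 leads to s10; the other 13 states are all reachable.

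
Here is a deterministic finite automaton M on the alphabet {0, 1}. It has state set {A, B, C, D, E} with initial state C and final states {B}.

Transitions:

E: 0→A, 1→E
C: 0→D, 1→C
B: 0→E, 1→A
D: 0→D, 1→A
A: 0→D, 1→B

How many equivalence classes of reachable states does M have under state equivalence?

All states are reachable from the start state.
Start with accepting vs non-accepting: {B} | {A,C,D,E}.
On input 1, block {A,C,D,E} splits into {C,D,E} and {A}.
On input 0, block {C,D,E} splits into {C,D} and {E}.
On input 1, block {C,D} splits into {C} and {D}.
The partition is now stable with 5 blocks: {B} | {C} | {A} | {E} | {D}.

5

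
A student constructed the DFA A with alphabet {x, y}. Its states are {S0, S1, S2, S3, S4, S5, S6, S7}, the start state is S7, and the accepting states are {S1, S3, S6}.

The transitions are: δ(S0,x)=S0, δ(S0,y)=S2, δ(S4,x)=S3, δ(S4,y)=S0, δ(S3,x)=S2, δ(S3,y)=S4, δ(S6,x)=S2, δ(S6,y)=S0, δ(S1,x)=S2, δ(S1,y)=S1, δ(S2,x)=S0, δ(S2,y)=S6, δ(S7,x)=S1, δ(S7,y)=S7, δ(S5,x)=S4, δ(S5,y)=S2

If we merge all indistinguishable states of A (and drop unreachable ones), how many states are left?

Reachable states from the start: {S0,S1,S2,S6,S7}. Unreachable: {S3,S4,S5} — drop them.
Initial partition by acceptance: {S1,S6} | {S0,S2,S7}.
Refine {S1,S6} on symbol y: members go to different blocks, giving {S1} and {S6}.
Split {S0,S2,S7} by δ(·,x) → {S0,S2} and {S7}.
Refine {S0,S2} on symbol y: members go to different blocks, giving {S0} and {S2}.
The partition is now stable with 5 blocks: {S1} | {S0} | {S6} | {S7} | {S2}.

5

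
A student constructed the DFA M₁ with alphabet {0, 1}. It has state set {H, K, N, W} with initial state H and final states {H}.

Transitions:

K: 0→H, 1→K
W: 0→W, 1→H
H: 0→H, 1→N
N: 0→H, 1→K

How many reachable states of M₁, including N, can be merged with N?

States {W} cannot be reached from the start state, so discard them.
Initial partition by acceptance: {H} | {K,N}.
No further refinement is possible. Final partition (2 blocks): {H} | {K,N}.
State N belongs to the block {K,N}, which has 2 states.

2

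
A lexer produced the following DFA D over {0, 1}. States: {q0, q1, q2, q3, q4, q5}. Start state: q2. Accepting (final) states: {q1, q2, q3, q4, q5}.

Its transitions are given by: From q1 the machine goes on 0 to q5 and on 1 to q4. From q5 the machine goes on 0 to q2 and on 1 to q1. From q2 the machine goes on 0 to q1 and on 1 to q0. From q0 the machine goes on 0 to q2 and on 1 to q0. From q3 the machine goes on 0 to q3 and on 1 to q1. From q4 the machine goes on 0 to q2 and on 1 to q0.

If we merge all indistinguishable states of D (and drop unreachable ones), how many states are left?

States {q3} cannot be reached from the start state, so discard them.
Initial partition by acceptance: {q1,q2,q4,q5} | {q0}.
On input 1, block {q1,q2,q4,q5} splits into {q1,q5} and {q2,q4}.
On input 0, block {q1,q5} splits into {q1} and {q5}.
Split {q2,q4} by δ(·,0) → {q2} and {q4}.
Stable partition: {q1} | {q0} | {q2} | {q5} | {q4} — 5 equivalence classes.

5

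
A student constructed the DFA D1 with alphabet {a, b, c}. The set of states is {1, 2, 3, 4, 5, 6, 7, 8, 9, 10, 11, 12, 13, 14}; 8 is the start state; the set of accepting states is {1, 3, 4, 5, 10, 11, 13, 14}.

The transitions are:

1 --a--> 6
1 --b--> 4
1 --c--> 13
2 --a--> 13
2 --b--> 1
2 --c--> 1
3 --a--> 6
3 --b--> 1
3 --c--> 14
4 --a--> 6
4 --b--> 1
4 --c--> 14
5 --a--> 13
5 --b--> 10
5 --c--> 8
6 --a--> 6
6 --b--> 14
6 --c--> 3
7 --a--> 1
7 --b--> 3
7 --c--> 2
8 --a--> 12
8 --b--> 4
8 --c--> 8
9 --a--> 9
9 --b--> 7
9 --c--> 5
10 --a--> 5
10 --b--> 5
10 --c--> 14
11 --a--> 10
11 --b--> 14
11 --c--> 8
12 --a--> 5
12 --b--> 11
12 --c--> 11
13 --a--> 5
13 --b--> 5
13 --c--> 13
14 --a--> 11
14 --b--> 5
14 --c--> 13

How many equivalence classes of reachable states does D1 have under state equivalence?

Reachable states from the start: {1,3,4,5,6,8,10,11,12,13,14}. Unreachable: {2,7,9} — drop them.
P0 = {1,3,4,5,10,11,13,14} | {6,8,12}.
On input a, block {1,3,4,5,10,11,13,14} splits into {5,10,11,13,14} and {1,3,4}.
On input c, block {5,10,11,13,14} splits into {10,13,14} and {5,11}.
Split {6,8,12} by δ(·,a) → {6,8} and {12}.
On input a, block {6,8} splits into {6} and {8}.
Stable partition: {10,13,14} | {6} | {1,3,4} | {5,11} | {12} | {8} — 6 equivalence classes.

6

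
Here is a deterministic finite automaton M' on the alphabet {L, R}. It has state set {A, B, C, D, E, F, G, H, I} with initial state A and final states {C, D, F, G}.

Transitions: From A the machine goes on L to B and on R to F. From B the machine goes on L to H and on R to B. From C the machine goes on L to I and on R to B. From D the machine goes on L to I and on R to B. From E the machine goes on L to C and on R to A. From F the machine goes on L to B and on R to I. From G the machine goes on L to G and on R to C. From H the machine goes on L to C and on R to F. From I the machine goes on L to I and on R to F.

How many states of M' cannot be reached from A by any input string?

BFS from A reaches {A, B, C, F, H, I}; the 3 state(s) D, E, G are never visited.

3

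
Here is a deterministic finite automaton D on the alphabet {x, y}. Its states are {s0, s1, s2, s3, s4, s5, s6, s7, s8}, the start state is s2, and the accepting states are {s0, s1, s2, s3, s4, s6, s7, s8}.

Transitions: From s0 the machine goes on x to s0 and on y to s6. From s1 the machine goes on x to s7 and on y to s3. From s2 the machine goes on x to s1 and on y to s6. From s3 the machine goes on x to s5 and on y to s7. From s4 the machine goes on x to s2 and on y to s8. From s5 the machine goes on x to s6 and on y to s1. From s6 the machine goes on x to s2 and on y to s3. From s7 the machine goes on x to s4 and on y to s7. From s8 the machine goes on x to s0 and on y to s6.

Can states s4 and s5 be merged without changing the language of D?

No

All states are reachable from the start state.
Initial partition by acceptance: {s0,s1,s2,s3,s4,s6,s7,s8} | {s5}.
On input x, block {s0,s1,s2,s3,s4,s6,s7,s8} splits into {s0,s1,s2,s4,s6,s7,s8} and {s3}.
Split {s0,s1,s2,s4,s6,s7,s8} by δ(·,y) → {s0,s2,s4,s7,s8} and {s1,s6}.
Split {s0,s2,s4,s7,s8} by δ(·,x) → {s0,s4,s7,s8} and {s2}.
Refine {s0,s4,s7,s8} on symbol x: members go to different blocks, giving {s0,s7,s8} and {s4}.
Split {s0,s7,s8} by δ(·,x) → {s0,s8} and {s7}.
Refine {s1,s6} on symbol x: members go to different blocks, giving {s1} and {s6}.
The partition is now stable with 8 blocks: {s0,s8} | {s5} | {s3} | {s1} | {s2} | {s4} | {s7} | {s6}.
s4 and s5 end up in different blocks, so they are distinguishable. For instance, the string 'ε' is accepted from only s4.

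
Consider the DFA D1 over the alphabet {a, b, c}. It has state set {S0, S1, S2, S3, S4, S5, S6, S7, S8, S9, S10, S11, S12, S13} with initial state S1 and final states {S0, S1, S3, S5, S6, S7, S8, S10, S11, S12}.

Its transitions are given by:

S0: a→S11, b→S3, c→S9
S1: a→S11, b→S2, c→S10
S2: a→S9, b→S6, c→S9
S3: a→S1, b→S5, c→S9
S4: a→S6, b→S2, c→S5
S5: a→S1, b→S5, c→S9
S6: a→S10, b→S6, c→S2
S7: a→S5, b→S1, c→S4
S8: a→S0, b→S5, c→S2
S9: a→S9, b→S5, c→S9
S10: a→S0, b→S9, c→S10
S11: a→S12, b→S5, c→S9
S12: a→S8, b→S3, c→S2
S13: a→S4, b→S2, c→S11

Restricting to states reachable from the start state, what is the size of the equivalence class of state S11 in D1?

States {S4,S7,S13} cannot be reached from the start state, so discard them.
P0 = {S0,S1,S3,S5,S6,S8,S10,S11,S12} | {S2,S9}.
Refine {S0,S1,S3,S5,S6,S8,S10,S11,S12} on symbol b: members go to different blocks, giving {S0,S3,S5,S6,S8,S11,S12} and {S1,S10}.
Refine {S0,S3,S5,S6,S8,S11,S12} on symbol a: members go to different blocks, giving {S0,S8,S11,S12} and {S3,S5,S6}.
Stable partition: {S0,S8,S11,S12} | {S2,S9} | {S1,S10} | {S3,S5,S6} — 4 equivalence classes.
State S11 belongs to the block {S0,S8,S11,S12}, which has 4 states.

4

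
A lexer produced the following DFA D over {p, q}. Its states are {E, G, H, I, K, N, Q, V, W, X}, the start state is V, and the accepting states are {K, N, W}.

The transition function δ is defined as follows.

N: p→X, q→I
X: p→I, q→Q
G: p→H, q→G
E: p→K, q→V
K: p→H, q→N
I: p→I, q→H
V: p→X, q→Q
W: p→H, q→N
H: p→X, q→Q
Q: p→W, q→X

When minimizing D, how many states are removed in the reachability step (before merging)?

BFS from V reaches {H, I, N, Q, V, W, X}; the 3 state(s) E, G, K are never visited.

3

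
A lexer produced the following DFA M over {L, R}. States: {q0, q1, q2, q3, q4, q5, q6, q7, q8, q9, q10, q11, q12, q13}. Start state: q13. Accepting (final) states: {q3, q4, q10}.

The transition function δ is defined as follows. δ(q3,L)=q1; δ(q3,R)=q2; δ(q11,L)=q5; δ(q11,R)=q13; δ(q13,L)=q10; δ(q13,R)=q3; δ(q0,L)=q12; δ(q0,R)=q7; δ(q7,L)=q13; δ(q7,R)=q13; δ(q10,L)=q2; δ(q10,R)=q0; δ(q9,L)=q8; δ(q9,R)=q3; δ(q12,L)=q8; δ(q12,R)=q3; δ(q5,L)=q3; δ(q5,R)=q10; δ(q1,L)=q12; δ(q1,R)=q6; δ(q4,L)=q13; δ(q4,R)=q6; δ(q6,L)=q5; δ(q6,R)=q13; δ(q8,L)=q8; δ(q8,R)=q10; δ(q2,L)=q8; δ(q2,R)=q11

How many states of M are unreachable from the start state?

2

No path from q13 leads to q4, q9; the other 12 states are all reachable.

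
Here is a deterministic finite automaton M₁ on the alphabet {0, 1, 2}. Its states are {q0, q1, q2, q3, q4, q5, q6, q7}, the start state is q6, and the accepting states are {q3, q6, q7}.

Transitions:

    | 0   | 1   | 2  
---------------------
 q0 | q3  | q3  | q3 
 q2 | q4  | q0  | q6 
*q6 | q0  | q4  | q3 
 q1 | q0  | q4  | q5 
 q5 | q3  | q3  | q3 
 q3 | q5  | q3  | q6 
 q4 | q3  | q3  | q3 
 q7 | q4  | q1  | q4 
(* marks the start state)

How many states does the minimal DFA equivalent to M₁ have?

3

States {q1,q2,q7} cannot be reached from the start state, so discard them.
P0 = {q3,q6} | {q0,q4,q5}.
On input 1, block {q3,q6} splits into {q3} and {q6}.
Stable partition: {q3} | {q0,q4,q5} | {q6} — 3 equivalence classes.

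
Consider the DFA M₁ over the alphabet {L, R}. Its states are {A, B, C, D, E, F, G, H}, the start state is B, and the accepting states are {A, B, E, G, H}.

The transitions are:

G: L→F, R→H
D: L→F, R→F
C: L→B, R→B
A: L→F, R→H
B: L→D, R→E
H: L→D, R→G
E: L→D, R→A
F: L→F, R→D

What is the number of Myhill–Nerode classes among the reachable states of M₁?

States {C} cannot be reached from the start state, so discard them.
Start with accepting vs non-accepting: {A,B,E,G,H} | {D,F}.
Stable partition: {A,B,E,G,H} | {D,F} — 2 equivalence classes.

2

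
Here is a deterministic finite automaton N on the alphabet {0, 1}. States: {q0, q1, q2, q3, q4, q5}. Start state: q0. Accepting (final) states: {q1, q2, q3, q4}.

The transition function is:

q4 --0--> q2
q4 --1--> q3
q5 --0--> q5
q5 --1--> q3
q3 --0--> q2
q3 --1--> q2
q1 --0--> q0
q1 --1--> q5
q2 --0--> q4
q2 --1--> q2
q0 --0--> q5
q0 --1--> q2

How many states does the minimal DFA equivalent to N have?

States {q1} cannot be reached from the start state, so discard them.
P0 = {q2,q3,q4} | {q0,q5}.
No further refinement is possible. Final partition (2 blocks): {q2,q3,q4} | {q0,q5}.

2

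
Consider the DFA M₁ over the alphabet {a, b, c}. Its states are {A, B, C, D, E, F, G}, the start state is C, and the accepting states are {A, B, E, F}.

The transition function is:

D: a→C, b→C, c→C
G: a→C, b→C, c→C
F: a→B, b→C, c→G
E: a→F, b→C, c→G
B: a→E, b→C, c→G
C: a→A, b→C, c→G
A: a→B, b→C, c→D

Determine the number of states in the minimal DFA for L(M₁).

3

Every state is reachable, so we keep all 7.
Initial partition by acceptance: {A,B,E,F} | {C,D,G}.
Refine {C,D,G} on symbol a: members go to different blocks, giving {D,G} and {C}.
No further refinement is possible. Final partition (3 blocks): {A,B,E,F} | {D,G} | {C}.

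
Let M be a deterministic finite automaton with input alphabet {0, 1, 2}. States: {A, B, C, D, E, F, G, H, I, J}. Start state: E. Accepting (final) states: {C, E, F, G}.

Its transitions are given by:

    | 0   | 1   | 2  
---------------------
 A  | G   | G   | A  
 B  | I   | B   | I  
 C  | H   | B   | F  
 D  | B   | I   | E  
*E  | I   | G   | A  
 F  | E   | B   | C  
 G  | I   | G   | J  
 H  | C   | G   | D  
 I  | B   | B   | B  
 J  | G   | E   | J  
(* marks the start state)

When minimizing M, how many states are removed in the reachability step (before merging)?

4

BFS from E reaches {A, B, E, G, I, J}; the 4 state(s) C, D, F, H are never visited.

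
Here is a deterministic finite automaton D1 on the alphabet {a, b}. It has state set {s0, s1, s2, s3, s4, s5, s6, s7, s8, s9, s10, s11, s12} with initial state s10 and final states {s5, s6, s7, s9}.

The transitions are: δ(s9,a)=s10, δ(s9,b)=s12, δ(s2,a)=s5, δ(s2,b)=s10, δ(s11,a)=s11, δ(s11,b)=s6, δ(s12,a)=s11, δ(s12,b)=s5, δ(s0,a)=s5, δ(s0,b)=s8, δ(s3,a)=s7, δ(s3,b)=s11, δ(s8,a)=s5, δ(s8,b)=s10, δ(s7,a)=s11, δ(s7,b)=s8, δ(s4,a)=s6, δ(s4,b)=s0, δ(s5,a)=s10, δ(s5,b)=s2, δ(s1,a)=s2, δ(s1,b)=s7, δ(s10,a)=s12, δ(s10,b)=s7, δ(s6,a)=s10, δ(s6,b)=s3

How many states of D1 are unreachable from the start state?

No path from s10 leads to s0, s1, s4, s9; the other 9 states are all reachable.

4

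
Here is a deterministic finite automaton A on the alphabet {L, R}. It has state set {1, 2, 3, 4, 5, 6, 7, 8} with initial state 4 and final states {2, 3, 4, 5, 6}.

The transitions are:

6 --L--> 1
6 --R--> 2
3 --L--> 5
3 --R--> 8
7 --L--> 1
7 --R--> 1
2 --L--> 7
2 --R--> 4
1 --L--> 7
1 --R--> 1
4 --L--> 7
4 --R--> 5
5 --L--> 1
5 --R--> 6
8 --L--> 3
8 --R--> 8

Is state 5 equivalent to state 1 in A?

No

States {3,8} cannot be reached from the start state, so discard them.
Start with accepting vs non-accepting: {2,4,5,6} | {1,7}.
No further refinement is possible. Final partition (2 blocks): {2,4,5,6} | {1,7}.
5 and 1 end up in different blocks, so they are distinguishable. For instance, the string 'ε' is accepted from only 5.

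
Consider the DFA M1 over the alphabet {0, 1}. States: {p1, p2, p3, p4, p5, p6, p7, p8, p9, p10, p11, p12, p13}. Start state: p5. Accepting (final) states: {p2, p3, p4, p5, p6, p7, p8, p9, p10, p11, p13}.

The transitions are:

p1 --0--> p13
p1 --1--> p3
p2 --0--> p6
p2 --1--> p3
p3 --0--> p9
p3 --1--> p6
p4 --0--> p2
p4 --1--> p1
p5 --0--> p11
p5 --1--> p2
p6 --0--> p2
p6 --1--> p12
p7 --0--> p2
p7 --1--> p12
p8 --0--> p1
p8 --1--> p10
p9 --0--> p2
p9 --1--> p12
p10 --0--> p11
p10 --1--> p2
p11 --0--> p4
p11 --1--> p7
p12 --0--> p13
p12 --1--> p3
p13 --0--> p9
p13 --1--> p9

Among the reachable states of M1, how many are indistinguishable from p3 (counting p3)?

States {p8,p10} cannot be reached from the start state, so discard them.
P0 = {p2,p3,p4,p5,p6,p7,p9,p11,p13} | {p1,p12}.
Refine {p2,p3,p4,p5,p6,p7,p9,p11,p13} on symbol 1: members go to different blocks, giving {p2,p3,p5,p11,p13} and {p4,p6,p7,p9}.
On input 0, block {p2,p3,p5,p11,p13} splits into {p2,p3,p11,p13} and {p5}.
On input 1, block {p2,p3,p11,p13} splits into {p3,p11,p13} and {p2}.
The partition is now stable with 5 blocks: {p3,p11,p13} | {p1,p12} | {p4,p6,p7,p9} | {p5} | {p2}.
State p3 belongs to the block {p3,p11,p13}, which has 3 states.

3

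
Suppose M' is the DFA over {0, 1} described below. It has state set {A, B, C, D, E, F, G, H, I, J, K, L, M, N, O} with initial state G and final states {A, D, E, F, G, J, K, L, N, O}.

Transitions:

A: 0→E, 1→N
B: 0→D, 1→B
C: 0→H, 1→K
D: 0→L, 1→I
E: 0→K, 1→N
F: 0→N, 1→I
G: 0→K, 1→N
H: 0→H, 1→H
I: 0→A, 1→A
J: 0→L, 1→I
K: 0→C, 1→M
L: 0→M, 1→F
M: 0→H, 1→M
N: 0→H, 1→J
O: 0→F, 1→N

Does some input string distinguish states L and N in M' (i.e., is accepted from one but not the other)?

Reachable states from the start: {A,C,E,F,G,H,I,J,K,L,M,N}. Unreachable: {B,D,O} — drop them.
P0 = {A,E,F,G,J,K,L,N} | {C,H,I,M}.
On input 0, block {A,E,F,G,J,K,L,N} splits into {A,E,F,G,J} and {K,L,N}.
Split {A,E,F,G,J} by δ(·,0) → {E,F,G,J} and {A}.
Split {E,F,G,J} by δ(·,1) → {E,G} and {F,J}.
Split {C,H,I,M} by δ(·,0) → {C,H,M} and {I}.
On input 1, block {C,H,M} splits into {H,M} and {C}.
Refine {K,L,N} on symbol 0: members go to different blocks, giving {L,N} and {K}.
Stable partition: {E,G} | {H,M} | {L,N} | {A} | {F,J} | {I} | {C} | {K} — 8 equivalence classes.
L and N lie in the same block of the stable partition, so they are equivalent — no string distinguishes them.

No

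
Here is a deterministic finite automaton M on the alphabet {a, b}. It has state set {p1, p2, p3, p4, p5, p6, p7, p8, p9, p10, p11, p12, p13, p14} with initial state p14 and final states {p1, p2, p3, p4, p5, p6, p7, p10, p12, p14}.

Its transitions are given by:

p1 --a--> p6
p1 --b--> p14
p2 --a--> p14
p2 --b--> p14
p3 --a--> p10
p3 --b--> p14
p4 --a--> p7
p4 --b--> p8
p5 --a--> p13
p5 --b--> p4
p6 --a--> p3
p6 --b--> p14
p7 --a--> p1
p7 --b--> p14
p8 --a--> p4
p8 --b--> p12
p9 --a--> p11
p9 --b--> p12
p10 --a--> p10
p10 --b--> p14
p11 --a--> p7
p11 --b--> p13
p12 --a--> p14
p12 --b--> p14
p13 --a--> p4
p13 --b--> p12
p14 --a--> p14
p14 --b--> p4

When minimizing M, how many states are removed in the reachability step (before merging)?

No path from p14 leads to p2, p5, p9, p11, p13; the other 9 states are all reachable.

5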